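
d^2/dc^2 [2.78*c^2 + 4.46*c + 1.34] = 5.56000000000000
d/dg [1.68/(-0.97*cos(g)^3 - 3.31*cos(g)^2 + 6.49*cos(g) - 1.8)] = (-4.8888*cos(g)^2 - 11.1216*cos(g) + 10.9032)*sin(g)/(0.97*cos(g)^3 + 3.31*cos(g)^2 - 6.49*cos(g) + 1.8)^2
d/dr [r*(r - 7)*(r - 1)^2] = 4*r^3 - 27*r^2 + 30*r - 7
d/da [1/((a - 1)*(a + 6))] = (-2*a - 5)/(a^4 + 10*a^3 + 13*a^2 - 60*a + 36)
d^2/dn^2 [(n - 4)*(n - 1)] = 2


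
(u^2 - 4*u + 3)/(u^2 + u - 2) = (u - 3)/(u + 2)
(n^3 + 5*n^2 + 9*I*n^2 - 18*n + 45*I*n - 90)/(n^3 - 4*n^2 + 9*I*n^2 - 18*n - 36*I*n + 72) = (n + 5)/(n - 4)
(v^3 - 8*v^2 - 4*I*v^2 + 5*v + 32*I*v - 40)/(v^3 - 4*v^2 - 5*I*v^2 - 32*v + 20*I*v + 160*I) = (v + I)/(v + 4)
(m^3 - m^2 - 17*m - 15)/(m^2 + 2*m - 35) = (m^2 + 4*m + 3)/(m + 7)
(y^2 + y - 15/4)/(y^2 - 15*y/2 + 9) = (y + 5/2)/(y - 6)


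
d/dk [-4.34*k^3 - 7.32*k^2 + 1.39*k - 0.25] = -13.02*k^2 - 14.64*k + 1.39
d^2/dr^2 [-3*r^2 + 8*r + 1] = -6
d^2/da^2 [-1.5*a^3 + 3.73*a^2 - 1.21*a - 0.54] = 7.46 - 9.0*a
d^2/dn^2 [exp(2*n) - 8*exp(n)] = 4*(exp(n) - 2)*exp(n)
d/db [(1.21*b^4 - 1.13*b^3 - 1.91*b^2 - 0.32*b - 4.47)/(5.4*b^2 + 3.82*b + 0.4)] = (13.068*b^5 + 7.7646*b^4 - 6.6972*b^3 - 6.9242*b^2 + 46.748*b + 16.9474)/(29.16*b^4 + 41.256*b^3 + 18.9124*b^2 + 3.056*b + 0.16)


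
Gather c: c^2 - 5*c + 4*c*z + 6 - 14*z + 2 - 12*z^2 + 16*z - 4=c^2 + c*(4*z - 5) - 12*z^2 + 2*z + 4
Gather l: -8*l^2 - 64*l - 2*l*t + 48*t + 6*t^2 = -8*l^2 + l*(-2*t - 64) + 6*t^2 + 48*t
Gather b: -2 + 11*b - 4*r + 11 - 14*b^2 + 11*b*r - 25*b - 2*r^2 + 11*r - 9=-14*b^2 + b*(11*r - 14) - 2*r^2 + 7*r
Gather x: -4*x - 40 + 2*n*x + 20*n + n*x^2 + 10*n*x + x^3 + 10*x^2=20*n + x^3 + x^2*(n + 10) + x*(12*n - 4) - 40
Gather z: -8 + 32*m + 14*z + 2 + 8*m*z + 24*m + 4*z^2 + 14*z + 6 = 56*m + 4*z^2 + z*(8*m + 28)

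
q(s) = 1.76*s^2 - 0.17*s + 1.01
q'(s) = 3.52*s - 0.17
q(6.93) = 84.36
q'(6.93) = 24.22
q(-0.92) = 2.66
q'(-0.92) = -3.41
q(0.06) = 1.01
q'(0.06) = 0.04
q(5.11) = 46.10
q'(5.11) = 17.82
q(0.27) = 1.09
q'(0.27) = 0.78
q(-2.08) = 8.98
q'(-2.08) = -7.49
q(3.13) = 17.72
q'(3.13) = 10.85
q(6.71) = 79.11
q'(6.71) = 23.45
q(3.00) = 16.34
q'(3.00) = 10.39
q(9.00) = 142.04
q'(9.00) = 31.51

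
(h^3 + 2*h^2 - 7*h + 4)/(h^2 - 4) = (h^3 + 2*h^2 - 7*h + 4)/(h^2 - 4)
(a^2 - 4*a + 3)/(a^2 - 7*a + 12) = (a - 1)/(a - 4)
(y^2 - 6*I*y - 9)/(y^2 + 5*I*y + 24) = (y - 3*I)/(y + 8*I)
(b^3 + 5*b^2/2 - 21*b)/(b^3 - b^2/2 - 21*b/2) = (b + 6)/(b + 3)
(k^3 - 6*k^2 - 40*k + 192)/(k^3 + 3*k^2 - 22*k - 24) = (k - 8)/(k + 1)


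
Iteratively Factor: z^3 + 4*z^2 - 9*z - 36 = (z - 3)*(z^2 + 7*z + 12) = (z - 3)*(z + 4)*(z + 3)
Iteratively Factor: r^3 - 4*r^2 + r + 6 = (r - 3)*(r^2 - r - 2) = (r - 3)*(r - 2)*(r + 1)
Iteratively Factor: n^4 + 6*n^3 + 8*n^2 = (n)*(n^3 + 6*n^2 + 8*n) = n*(n + 4)*(n^2 + 2*n) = n^2*(n + 4)*(n + 2)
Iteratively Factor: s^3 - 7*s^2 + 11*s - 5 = (s - 1)*(s^2 - 6*s + 5) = (s - 1)^2*(s - 5)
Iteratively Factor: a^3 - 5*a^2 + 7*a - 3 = (a - 3)*(a^2 - 2*a + 1) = (a - 3)*(a - 1)*(a - 1)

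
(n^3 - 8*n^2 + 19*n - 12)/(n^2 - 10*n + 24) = (n^2 - 4*n + 3)/(n - 6)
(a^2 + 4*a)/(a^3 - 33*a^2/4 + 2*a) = 4*(a + 4)/(4*a^2 - 33*a + 8)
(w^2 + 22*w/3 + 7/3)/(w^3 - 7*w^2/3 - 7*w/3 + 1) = (3*w^2 + 22*w + 7)/(3*w^3 - 7*w^2 - 7*w + 3)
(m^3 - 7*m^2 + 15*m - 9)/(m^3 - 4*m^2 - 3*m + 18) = (m - 1)/(m + 2)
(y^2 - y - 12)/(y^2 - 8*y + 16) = (y + 3)/(y - 4)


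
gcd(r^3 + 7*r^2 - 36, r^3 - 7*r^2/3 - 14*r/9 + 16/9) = 1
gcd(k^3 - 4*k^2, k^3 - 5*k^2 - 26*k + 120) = k - 4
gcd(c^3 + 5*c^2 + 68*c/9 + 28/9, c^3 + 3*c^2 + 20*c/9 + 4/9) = c^2 + 8*c/3 + 4/3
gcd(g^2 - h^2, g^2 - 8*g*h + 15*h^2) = 1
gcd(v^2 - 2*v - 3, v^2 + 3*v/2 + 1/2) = v + 1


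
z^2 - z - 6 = (z - 3)*(z + 2)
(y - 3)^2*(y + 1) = y^3 - 5*y^2 + 3*y + 9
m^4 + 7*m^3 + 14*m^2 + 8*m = m*(m + 1)*(m + 2)*(m + 4)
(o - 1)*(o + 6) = o^2 + 5*o - 6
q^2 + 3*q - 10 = (q - 2)*(q + 5)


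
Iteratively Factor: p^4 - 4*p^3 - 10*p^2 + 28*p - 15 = (p + 3)*(p^3 - 7*p^2 + 11*p - 5) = (p - 1)*(p + 3)*(p^2 - 6*p + 5) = (p - 1)^2*(p + 3)*(p - 5)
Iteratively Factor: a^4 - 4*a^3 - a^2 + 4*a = (a - 4)*(a^3 - a) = (a - 4)*(a + 1)*(a^2 - a) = (a - 4)*(a - 1)*(a + 1)*(a)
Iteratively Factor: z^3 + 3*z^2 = (z)*(z^2 + 3*z) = z^2*(z + 3)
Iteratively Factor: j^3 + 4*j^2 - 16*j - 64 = (j + 4)*(j^2 - 16) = (j + 4)^2*(j - 4)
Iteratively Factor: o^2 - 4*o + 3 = (o - 1)*(o - 3)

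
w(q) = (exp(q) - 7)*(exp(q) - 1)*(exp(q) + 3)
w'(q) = (exp(q) - 7)*(exp(q) - 1)*exp(q) + (exp(q) - 7)*(exp(q) + 3)*exp(q) + (exp(q) - 1)*(exp(q) + 3)*exp(q) = (3*exp(2*q) - 10*exp(q) - 17)*exp(q)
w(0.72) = -26.36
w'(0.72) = -51.12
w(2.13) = 119.75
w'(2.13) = 936.42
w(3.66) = 50497.89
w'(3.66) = 160302.98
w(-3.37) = 20.41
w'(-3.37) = -0.60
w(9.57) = 2940647465391.11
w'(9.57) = 8822969400848.27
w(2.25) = 263.68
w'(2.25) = 1500.71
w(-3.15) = 20.26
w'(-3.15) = -0.75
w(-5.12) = 20.90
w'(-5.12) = -0.10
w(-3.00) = 20.14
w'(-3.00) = -0.87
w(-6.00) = 20.96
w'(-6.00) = -0.04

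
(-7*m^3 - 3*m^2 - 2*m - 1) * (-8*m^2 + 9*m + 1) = 56*m^5 - 39*m^4 - 18*m^3 - 13*m^2 - 11*m - 1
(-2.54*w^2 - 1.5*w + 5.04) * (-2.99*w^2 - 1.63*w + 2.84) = 7.5946*w^4 + 8.6252*w^3 - 19.8382*w^2 - 12.4752*w + 14.3136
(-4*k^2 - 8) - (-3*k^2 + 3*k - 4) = -k^2 - 3*k - 4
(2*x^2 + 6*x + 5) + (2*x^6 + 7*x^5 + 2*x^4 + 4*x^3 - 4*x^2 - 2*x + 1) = 2*x^6 + 7*x^5 + 2*x^4 + 4*x^3 - 2*x^2 + 4*x + 6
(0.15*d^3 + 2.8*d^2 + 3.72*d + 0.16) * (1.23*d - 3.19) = 0.1845*d^4 + 2.9655*d^3 - 4.3564*d^2 - 11.67*d - 0.5104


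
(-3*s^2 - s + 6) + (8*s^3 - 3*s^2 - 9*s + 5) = 8*s^3 - 6*s^2 - 10*s + 11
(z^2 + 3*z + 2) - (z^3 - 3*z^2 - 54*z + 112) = -z^3 + 4*z^2 + 57*z - 110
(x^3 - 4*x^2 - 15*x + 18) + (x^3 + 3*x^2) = 2*x^3 - x^2 - 15*x + 18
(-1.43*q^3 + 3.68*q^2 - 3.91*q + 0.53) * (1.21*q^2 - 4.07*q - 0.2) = -1.7303*q^5 + 10.2729*q^4 - 19.4227*q^3 + 15.819*q^2 - 1.3751*q - 0.106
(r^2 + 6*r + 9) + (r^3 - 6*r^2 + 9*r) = r^3 - 5*r^2 + 15*r + 9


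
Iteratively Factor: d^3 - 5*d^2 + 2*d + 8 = (d - 2)*(d^2 - 3*d - 4) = (d - 2)*(d + 1)*(d - 4)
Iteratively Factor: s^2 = (s)*(s)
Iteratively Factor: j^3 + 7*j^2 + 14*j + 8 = (j + 4)*(j^2 + 3*j + 2) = (j + 2)*(j + 4)*(j + 1)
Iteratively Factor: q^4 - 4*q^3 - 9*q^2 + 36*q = (q - 3)*(q^3 - q^2 - 12*q) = (q - 3)*(q + 3)*(q^2 - 4*q) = q*(q - 3)*(q + 3)*(q - 4)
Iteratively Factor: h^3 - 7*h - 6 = (h + 1)*(h^2 - h - 6) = (h + 1)*(h + 2)*(h - 3)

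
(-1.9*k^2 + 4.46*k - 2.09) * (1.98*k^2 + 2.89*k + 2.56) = -3.762*k^4 + 3.3398*k^3 + 3.8872*k^2 + 5.3775*k - 5.3504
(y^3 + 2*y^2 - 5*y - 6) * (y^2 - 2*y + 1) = y^5 - 8*y^3 + 6*y^2 + 7*y - 6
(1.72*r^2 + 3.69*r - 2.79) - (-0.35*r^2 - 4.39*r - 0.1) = 2.07*r^2 + 8.08*r - 2.69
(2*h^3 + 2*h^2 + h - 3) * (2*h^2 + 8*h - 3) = 4*h^5 + 20*h^4 + 12*h^3 - 4*h^2 - 27*h + 9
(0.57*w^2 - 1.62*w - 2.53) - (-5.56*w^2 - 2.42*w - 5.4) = 6.13*w^2 + 0.8*w + 2.87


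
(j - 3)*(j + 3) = j^2 - 9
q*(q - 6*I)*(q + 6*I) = q^3 + 36*q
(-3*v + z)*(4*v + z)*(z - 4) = -12*v^2*z + 48*v^2 + v*z^2 - 4*v*z + z^3 - 4*z^2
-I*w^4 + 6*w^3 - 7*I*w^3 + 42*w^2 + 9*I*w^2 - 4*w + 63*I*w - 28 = (w + 7)*(w + I)*(w + 4*I)*(-I*w + 1)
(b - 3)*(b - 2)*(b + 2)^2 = b^4 - b^3 - 10*b^2 + 4*b + 24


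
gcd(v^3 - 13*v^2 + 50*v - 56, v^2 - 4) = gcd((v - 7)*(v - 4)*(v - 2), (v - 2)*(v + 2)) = v - 2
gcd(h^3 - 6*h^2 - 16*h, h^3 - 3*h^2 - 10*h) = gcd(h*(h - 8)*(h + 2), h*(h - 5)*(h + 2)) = h^2 + 2*h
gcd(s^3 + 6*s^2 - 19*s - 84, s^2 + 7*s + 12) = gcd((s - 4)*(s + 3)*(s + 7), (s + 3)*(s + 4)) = s + 3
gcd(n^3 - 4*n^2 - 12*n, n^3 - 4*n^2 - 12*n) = n^3 - 4*n^2 - 12*n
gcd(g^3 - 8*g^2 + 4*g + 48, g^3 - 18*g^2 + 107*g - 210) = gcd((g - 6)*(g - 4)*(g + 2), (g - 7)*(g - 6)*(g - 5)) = g - 6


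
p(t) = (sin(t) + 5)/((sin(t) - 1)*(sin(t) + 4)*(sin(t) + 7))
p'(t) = -(sin(t) + 5)*cos(t)/((sin(t) - 1)*(sin(t) + 4)*(sin(t) + 7)^2) + cos(t)/((sin(t) - 1)*(sin(t) + 4)*(sin(t) + 7)) - (sin(t) + 5)*cos(t)/((sin(t) - 1)*(sin(t) + 4)^2*(sin(t) + 7)) - (sin(t) + 5)*cos(t)/((sin(t) - 1)^2*(sin(t) + 4)*(sin(t) + 7))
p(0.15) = -0.20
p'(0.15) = -0.20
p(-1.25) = -0.11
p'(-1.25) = -0.01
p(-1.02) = -0.12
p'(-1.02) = -0.02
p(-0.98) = -0.12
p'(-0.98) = -0.02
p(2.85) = -0.24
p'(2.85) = 0.28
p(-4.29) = -1.73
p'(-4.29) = 7.96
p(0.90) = -0.72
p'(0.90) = -1.98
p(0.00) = -0.18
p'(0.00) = -0.14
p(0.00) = -0.18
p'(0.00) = -0.14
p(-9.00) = -0.14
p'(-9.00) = 0.06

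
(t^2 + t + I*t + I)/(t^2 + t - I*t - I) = (t + I)/(t - I)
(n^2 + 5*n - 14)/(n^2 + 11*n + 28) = (n - 2)/(n + 4)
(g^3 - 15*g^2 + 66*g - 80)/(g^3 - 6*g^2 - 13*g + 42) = (g^2 - 13*g + 40)/(g^2 - 4*g - 21)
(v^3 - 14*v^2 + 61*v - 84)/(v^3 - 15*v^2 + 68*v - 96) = (v - 7)/(v - 8)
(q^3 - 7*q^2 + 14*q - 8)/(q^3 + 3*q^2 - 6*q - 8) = (q^2 - 5*q + 4)/(q^2 + 5*q + 4)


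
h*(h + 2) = h^2 + 2*h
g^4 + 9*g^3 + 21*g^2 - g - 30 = (g - 1)*(g + 2)*(g + 3)*(g + 5)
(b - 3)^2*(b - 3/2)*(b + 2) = b^4 - 11*b^3/2 + 3*b^2 + 45*b/2 - 27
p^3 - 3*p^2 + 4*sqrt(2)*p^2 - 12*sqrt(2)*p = p*(p - 3)*(p + 4*sqrt(2))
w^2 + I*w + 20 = (w - 4*I)*(w + 5*I)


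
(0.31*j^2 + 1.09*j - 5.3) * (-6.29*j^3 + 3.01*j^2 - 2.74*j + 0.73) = -1.9499*j^5 - 5.923*j^4 + 35.7685*j^3 - 18.7133*j^2 + 15.3177*j - 3.869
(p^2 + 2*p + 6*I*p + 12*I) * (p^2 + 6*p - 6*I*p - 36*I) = p^4 + 8*p^3 + 48*p^2 + 288*p + 432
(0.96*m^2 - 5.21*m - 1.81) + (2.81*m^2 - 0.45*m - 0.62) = 3.77*m^2 - 5.66*m - 2.43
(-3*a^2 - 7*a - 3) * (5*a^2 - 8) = -15*a^4 - 35*a^3 + 9*a^2 + 56*a + 24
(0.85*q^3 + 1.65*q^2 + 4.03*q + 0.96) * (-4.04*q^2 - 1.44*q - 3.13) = -3.434*q^5 - 7.89*q^4 - 21.3177*q^3 - 14.8461*q^2 - 13.9963*q - 3.0048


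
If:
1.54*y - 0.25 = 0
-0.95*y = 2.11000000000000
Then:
No Solution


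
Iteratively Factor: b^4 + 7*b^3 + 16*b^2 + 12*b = (b + 2)*(b^3 + 5*b^2 + 6*b) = b*(b + 2)*(b^2 + 5*b + 6) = b*(b + 2)*(b + 3)*(b + 2)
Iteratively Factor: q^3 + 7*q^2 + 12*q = (q + 4)*(q^2 + 3*q) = (q + 3)*(q + 4)*(q)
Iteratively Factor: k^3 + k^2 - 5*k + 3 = (k - 1)*(k^2 + 2*k - 3) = (k - 1)*(k + 3)*(k - 1)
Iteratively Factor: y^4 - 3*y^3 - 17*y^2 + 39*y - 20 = (y + 4)*(y^3 - 7*y^2 + 11*y - 5) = (y - 1)*(y + 4)*(y^2 - 6*y + 5) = (y - 1)^2*(y + 4)*(y - 5)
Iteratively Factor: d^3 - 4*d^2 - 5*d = (d - 5)*(d^2 + d) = (d - 5)*(d + 1)*(d)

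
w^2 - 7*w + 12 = (w - 4)*(w - 3)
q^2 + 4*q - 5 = (q - 1)*(q + 5)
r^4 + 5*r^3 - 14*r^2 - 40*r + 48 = (r - 1)*(r + 6)*(r - 2*sqrt(2))*(r + 2*sqrt(2))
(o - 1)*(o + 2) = o^2 + o - 2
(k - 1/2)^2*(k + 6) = k^3 + 5*k^2 - 23*k/4 + 3/2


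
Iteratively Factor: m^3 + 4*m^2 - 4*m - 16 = (m + 2)*(m^2 + 2*m - 8) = (m + 2)*(m + 4)*(m - 2)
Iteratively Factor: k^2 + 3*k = (k + 3)*(k)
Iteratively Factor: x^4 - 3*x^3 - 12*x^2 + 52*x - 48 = (x - 3)*(x^3 - 12*x + 16) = (x - 3)*(x - 2)*(x^2 + 2*x - 8) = (x - 3)*(x - 2)*(x + 4)*(x - 2)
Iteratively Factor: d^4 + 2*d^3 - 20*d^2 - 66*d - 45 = (d + 1)*(d^3 + d^2 - 21*d - 45) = (d - 5)*(d + 1)*(d^2 + 6*d + 9) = (d - 5)*(d + 1)*(d + 3)*(d + 3)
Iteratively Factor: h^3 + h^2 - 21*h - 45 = (h - 5)*(h^2 + 6*h + 9) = (h - 5)*(h + 3)*(h + 3)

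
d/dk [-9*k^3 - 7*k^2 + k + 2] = -27*k^2 - 14*k + 1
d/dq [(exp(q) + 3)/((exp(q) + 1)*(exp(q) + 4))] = (-exp(2*q) - 6*exp(q) - 11)*exp(q)/(exp(4*q) + 10*exp(3*q) + 33*exp(2*q) + 40*exp(q) + 16)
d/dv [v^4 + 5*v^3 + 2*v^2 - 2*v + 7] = 4*v^3 + 15*v^2 + 4*v - 2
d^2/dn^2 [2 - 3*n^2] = -6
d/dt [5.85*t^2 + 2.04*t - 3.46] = 11.7*t + 2.04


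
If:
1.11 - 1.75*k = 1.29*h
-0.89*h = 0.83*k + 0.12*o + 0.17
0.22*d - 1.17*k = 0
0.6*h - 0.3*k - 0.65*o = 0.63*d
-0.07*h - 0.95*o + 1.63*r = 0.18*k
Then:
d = 4.56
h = -0.30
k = 0.86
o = -5.10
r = -2.89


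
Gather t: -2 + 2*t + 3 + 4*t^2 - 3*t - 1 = 4*t^2 - t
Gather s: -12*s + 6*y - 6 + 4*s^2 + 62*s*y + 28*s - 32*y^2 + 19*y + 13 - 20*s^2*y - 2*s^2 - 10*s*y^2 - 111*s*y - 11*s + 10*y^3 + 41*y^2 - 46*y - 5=s^2*(2 - 20*y) + s*(-10*y^2 - 49*y + 5) + 10*y^3 + 9*y^2 - 21*y + 2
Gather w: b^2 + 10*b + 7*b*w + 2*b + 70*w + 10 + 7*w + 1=b^2 + 12*b + w*(7*b + 77) + 11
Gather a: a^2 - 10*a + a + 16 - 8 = a^2 - 9*a + 8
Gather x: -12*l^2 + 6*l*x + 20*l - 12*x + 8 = -12*l^2 + 20*l + x*(6*l - 12) + 8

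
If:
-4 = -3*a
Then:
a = 4/3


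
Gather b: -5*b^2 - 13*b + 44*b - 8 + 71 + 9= -5*b^2 + 31*b + 72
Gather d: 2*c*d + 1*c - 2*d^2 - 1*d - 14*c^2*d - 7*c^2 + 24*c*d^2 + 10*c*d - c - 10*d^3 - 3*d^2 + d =-7*c^2 - 10*d^3 + d^2*(24*c - 5) + d*(-14*c^2 + 12*c)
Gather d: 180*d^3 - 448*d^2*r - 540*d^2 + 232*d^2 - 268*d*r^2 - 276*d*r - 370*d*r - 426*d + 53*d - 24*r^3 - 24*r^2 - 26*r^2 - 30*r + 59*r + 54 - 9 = 180*d^3 + d^2*(-448*r - 308) + d*(-268*r^2 - 646*r - 373) - 24*r^3 - 50*r^2 + 29*r + 45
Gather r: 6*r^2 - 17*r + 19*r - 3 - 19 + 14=6*r^2 + 2*r - 8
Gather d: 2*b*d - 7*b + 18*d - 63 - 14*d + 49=-7*b + d*(2*b + 4) - 14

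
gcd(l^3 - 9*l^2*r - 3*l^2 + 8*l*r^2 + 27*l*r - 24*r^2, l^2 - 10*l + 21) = l - 3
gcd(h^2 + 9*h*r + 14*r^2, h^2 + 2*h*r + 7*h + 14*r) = h + 2*r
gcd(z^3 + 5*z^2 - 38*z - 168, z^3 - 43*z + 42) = z^2 + z - 42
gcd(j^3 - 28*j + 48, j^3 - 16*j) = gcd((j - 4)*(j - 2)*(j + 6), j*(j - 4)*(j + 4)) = j - 4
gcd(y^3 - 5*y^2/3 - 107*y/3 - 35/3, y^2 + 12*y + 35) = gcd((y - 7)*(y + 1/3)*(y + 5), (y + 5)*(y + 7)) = y + 5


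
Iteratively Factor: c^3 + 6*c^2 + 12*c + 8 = (c + 2)*(c^2 + 4*c + 4) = (c + 2)^2*(c + 2)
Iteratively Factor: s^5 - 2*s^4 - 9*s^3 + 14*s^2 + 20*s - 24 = (s - 1)*(s^4 - s^3 - 10*s^2 + 4*s + 24) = (s - 1)*(s + 2)*(s^3 - 3*s^2 - 4*s + 12) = (s - 1)*(s + 2)^2*(s^2 - 5*s + 6) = (s - 3)*(s - 1)*(s + 2)^2*(s - 2)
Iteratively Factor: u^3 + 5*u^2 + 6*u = (u + 2)*(u^2 + 3*u) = u*(u + 2)*(u + 3)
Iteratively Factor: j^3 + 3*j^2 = (j)*(j^2 + 3*j) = j*(j + 3)*(j)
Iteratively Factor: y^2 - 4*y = (y - 4)*(y)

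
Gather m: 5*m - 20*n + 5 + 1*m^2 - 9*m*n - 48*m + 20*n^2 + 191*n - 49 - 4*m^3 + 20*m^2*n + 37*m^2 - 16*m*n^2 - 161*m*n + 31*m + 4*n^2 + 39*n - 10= -4*m^3 + m^2*(20*n + 38) + m*(-16*n^2 - 170*n - 12) + 24*n^2 + 210*n - 54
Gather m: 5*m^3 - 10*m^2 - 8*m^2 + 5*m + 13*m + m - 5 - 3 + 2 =5*m^3 - 18*m^2 + 19*m - 6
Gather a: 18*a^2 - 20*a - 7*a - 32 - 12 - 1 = 18*a^2 - 27*a - 45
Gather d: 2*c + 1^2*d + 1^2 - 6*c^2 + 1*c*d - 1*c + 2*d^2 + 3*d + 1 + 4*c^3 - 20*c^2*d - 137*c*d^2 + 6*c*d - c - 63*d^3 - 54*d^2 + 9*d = 4*c^3 - 6*c^2 - 63*d^3 + d^2*(-137*c - 52) + d*(-20*c^2 + 7*c + 13) + 2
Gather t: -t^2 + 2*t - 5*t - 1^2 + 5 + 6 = -t^2 - 3*t + 10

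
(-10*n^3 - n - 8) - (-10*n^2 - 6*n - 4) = -10*n^3 + 10*n^2 + 5*n - 4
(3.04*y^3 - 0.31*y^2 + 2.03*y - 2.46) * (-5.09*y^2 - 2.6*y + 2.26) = -15.4736*y^5 - 6.3261*y^4 - 2.6563*y^3 + 6.5428*y^2 + 10.9838*y - 5.5596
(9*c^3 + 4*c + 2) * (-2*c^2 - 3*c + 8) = -18*c^5 - 27*c^4 + 64*c^3 - 16*c^2 + 26*c + 16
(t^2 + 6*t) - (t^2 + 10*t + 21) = -4*t - 21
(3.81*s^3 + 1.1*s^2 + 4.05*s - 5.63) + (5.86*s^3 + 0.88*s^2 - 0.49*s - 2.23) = 9.67*s^3 + 1.98*s^2 + 3.56*s - 7.86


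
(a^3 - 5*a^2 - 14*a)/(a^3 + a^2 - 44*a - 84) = a/(a + 6)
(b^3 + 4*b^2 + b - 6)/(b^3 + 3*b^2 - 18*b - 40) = (b^2 + 2*b - 3)/(b^2 + b - 20)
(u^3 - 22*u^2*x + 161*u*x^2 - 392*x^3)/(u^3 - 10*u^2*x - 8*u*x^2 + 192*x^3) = (-u^2 + 14*u*x - 49*x^2)/(-u^2 + 2*u*x + 24*x^2)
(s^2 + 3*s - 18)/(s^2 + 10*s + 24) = (s - 3)/(s + 4)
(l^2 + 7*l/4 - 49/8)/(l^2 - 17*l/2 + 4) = (8*l^2 + 14*l - 49)/(4*(2*l^2 - 17*l + 8))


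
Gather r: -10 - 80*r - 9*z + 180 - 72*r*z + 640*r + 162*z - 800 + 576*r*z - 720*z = r*(504*z + 560) - 567*z - 630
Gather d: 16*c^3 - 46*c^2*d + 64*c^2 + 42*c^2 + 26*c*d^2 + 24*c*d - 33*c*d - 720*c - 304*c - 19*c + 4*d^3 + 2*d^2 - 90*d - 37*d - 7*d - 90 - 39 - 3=16*c^3 + 106*c^2 - 1043*c + 4*d^3 + d^2*(26*c + 2) + d*(-46*c^2 - 9*c - 134) - 132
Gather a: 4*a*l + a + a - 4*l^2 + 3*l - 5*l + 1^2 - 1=a*(4*l + 2) - 4*l^2 - 2*l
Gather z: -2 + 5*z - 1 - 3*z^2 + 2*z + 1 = -3*z^2 + 7*z - 2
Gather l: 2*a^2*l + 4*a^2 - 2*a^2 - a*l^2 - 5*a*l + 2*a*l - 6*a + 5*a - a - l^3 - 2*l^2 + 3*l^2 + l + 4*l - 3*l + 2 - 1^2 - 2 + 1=2*a^2 - 2*a - l^3 + l^2*(1 - a) + l*(2*a^2 - 3*a + 2)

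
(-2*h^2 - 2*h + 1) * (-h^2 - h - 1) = 2*h^4 + 4*h^3 + 3*h^2 + h - 1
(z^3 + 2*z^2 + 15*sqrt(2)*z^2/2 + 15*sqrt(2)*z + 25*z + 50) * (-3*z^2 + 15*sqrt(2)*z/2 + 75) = -3*z^5 - 15*sqrt(2)*z^4 - 6*z^4 - 30*sqrt(2)*z^3 + 225*z^3/2 + 225*z^2 + 750*sqrt(2)*z^2 + 1875*z + 1500*sqrt(2)*z + 3750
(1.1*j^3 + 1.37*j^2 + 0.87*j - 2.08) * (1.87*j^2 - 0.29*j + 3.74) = 2.057*j^5 + 2.2429*j^4 + 5.3436*j^3 + 0.981900000000001*j^2 + 3.857*j - 7.7792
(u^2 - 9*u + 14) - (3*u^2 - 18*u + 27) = -2*u^2 + 9*u - 13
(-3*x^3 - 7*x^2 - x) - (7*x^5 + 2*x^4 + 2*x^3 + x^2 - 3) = -7*x^5 - 2*x^4 - 5*x^3 - 8*x^2 - x + 3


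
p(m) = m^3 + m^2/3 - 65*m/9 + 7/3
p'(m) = 3*m^2 + 2*m/3 - 65/9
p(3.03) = 11.33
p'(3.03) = 22.34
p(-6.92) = -263.10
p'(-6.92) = 131.82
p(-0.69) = 7.15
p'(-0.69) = -6.25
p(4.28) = 55.93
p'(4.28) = 50.59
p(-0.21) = 3.86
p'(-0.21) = -7.23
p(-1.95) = 10.27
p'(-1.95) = 2.89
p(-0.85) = 8.10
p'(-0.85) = -5.62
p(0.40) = -0.44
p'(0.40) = -6.48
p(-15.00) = -3189.33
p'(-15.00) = 657.78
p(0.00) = 2.33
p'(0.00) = -7.22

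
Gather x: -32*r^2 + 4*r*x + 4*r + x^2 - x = -32*r^2 + 4*r + x^2 + x*(4*r - 1)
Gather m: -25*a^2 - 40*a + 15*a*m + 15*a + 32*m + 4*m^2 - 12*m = -25*a^2 - 25*a + 4*m^2 + m*(15*a + 20)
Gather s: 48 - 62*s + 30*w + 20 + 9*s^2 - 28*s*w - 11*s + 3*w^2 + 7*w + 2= 9*s^2 + s*(-28*w - 73) + 3*w^2 + 37*w + 70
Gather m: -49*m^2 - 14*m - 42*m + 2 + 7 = -49*m^2 - 56*m + 9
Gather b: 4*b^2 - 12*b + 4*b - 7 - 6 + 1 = 4*b^2 - 8*b - 12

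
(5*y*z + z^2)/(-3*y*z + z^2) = (-5*y - z)/(3*y - z)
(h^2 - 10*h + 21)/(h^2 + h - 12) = (h - 7)/(h + 4)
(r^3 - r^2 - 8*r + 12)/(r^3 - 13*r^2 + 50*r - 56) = (r^2 + r - 6)/(r^2 - 11*r + 28)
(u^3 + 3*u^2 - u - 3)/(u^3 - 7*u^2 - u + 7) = (u + 3)/(u - 7)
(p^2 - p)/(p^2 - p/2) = 2*(p - 1)/(2*p - 1)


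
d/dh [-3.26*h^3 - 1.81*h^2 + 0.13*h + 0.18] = -9.78*h^2 - 3.62*h + 0.13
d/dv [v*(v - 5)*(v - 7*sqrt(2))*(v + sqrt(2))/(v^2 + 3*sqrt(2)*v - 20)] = (2*v^5 - 5*v^4 + 3*sqrt(2)*v^4 - 152*v^3 - 30*sqrt(2)*v^3 + 410*v^2 + 318*sqrt(2)*v^2 - 1200*sqrt(2)*v + 560*v - 1400)/(v^4 + 6*sqrt(2)*v^3 - 22*v^2 - 120*sqrt(2)*v + 400)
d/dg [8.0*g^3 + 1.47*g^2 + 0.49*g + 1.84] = 24.0*g^2 + 2.94*g + 0.49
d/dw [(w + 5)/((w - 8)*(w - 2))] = (-w^2 - 10*w + 66)/(w^4 - 20*w^3 + 132*w^2 - 320*w + 256)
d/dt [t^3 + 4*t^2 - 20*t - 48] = 3*t^2 + 8*t - 20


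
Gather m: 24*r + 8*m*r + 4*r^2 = 8*m*r + 4*r^2 + 24*r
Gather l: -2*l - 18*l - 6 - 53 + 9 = -20*l - 50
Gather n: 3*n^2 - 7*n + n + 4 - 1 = 3*n^2 - 6*n + 3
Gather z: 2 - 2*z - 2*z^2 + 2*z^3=2*z^3 - 2*z^2 - 2*z + 2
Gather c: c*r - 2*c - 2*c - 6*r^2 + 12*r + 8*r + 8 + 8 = c*(r - 4) - 6*r^2 + 20*r + 16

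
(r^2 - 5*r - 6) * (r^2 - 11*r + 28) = r^4 - 16*r^3 + 77*r^2 - 74*r - 168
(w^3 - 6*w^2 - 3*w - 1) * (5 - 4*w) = -4*w^4 + 29*w^3 - 18*w^2 - 11*w - 5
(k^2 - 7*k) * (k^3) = k^5 - 7*k^4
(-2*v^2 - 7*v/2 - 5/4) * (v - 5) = -2*v^3 + 13*v^2/2 + 65*v/4 + 25/4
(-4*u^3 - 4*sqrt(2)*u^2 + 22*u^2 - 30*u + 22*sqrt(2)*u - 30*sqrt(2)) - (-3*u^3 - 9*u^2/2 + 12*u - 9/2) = -u^3 - 4*sqrt(2)*u^2 + 53*u^2/2 - 42*u + 22*sqrt(2)*u - 30*sqrt(2) + 9/2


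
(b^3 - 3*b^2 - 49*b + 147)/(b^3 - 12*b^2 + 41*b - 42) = (b + 7)/(b - 2)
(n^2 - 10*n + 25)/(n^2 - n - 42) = (-n^2 + 10*n - 25)/(-n^2 + n + 42)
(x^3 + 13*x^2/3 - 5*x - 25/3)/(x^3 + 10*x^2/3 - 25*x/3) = (x + 1)/x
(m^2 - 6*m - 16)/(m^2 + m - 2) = (m - 8)/(m - 1)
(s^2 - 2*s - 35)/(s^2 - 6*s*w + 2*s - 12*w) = (s^2 - 2*s - 35)/(s^2 - 6*s*w + 2*s - 12*w)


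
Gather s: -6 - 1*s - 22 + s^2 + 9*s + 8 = s^2 + 8*s - 20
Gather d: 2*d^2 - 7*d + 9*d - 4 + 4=2*d^2 + 2*d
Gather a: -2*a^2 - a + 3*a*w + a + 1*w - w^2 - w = -2*a^2 + 3*a*w - w^2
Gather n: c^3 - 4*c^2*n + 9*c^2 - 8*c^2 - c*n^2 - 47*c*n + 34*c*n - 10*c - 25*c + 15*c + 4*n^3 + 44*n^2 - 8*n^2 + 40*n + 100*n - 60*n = c^3 + c^2 - 20*c + 4*n^3 + n^2*(36 - c) + n*(-4*c^2 - 13*c + 80)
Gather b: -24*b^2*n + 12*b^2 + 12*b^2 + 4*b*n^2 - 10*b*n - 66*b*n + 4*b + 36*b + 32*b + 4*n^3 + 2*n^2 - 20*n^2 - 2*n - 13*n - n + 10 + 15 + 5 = b^2*(24 - 24*n) + b*(4*n^2 - 76*n + 72) + 4*n^3 - 18*n^2 - 16*n + 30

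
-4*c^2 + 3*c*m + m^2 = (-c + m)*(4*c + m)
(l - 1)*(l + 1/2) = l^2 - l/2 - 1/2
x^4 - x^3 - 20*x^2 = x^2*(x - 5)*(x + 4)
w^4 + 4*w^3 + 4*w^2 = w^2*(w + 2)^2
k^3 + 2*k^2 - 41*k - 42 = (k - 6)*(k + 1)*(k + 7)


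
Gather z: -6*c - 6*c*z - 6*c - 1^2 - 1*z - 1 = -12*c + z*(-6*c - 1) - 2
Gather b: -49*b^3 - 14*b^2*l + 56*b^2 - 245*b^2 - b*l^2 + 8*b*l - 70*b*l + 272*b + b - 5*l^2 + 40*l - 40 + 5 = -49*b^3 + b^2*(-14*l - 189) + b*(-l^2 - 62*l + 273) - 5*l^2 + 40*l - 35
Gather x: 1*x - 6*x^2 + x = -6*x^2 + 2*x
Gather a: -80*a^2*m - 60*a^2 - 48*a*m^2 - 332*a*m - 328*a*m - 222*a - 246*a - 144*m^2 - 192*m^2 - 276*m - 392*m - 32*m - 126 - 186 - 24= a^2*(-80*m - 60) + a*(-48*m^2 - 660*m - 468) - 336*m^2 - 700*m - 336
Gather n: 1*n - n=0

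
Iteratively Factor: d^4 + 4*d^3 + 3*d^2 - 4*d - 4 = (d + 2)*(d^3 + 2*d^2 - d - 2) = (d + 1)*(d + 2)*(d^2 + d - 2) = (d - 1)*(d + 1)*(d + 2)*(d + 2)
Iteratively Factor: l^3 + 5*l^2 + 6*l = (l + 2)*(l^2 + 3*l) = (l + 2)*(l + 3)*(l)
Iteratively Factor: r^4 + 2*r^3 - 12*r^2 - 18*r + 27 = (r - 3)*(r^3 + 5*r^2 + 3*r - 9) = (r - 3)*(r - 1)*(r^2 + 6*r + 9) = (r - 3)*(r - 1)*(r + 3)*(r + 3)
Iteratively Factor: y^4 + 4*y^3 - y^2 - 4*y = (y)*(y^3 + 4*y^2 - y - 4) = y*(y + 1)*(y^2 + 3*y - 4) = y*(y - 1)*(y + 1)*(y + 4)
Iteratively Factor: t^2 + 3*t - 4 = (t + 4)*(t - 1)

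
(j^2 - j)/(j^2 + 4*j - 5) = j/(j + 5)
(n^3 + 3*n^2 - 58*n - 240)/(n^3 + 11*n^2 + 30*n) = (n - 8)/n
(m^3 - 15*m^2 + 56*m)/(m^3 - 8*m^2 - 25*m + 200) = m*(m - 7)/(m^2 - 25)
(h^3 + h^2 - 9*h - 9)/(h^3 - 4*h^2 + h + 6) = (h + 3)/(h - 2)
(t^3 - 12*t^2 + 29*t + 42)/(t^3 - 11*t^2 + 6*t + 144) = (t^2 - 6*t - 7)/(t^2 - 5*t - 24)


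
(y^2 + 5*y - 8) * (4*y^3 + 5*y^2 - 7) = 4*y^5 + 25*y^4 - 7*y^3 - 47*y^2 - 35*y + 56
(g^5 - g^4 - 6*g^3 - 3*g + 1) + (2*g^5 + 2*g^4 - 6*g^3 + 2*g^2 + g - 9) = 3*g^5 + g^4 - 12*g^3 + 2*g^2 - 2*g - 8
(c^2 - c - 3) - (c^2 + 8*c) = -9*c - 3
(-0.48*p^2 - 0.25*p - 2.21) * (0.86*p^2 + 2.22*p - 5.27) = -0.4128*p^4 - 1.2806*p^3 + 0.0739999999999998*p^2 - 3.5887*p + 11.6467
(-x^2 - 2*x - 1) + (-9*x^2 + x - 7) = -10*x^2 - x - 8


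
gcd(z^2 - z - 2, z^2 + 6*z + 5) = z + 1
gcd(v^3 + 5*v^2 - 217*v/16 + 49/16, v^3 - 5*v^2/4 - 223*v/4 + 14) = v^2 + 27*v/4 - 7/4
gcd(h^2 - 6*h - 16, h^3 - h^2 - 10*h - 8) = h + 2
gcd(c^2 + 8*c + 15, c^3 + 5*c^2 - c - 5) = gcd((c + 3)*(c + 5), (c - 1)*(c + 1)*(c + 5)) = c + 5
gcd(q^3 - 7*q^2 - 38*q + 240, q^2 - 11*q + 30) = q - 5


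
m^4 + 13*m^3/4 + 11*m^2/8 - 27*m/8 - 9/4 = (m - 1)*(m + 3/4)*(m + 3/2)*(m + 2)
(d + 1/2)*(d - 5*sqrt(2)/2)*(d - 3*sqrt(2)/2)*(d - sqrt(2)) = d^4 - 5*sqrt(2)*d^3 + d^3/2 - 5*sqrt(2)*d^2/2 + 31*d^2/2 - 15*sqrt(2)*d/2 + 31*d/4 - 15*sqrt(2)/4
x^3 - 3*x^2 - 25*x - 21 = (x - 7)*(x + 1)*(x + 3)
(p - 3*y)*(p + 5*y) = p^2 + 2*p*y - 15*y^2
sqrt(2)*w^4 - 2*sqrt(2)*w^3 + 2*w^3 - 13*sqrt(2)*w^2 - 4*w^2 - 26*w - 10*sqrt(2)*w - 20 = (w - 5)*(w + 2)*(w + sqrt(2))*(sqrt(2)*w + sqrt(2))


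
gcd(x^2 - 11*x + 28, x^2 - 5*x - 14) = x - 7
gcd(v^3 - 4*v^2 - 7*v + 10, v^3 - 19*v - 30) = v^2 - 3*v - 10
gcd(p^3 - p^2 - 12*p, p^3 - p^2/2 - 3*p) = p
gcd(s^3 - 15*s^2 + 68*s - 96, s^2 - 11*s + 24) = s^2 - 11*s + 24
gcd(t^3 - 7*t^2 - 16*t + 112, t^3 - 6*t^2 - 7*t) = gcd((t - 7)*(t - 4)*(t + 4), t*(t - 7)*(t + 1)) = t - 7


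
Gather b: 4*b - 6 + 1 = 4*b - 5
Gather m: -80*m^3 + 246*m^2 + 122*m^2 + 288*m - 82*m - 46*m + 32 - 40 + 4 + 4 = -80*m^3 + 368*m^2 + 160*m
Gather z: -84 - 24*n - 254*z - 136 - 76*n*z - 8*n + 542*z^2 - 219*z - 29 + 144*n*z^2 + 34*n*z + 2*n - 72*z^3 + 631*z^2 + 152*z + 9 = -30*n - 72*z^3 + z^2*(144*n + 1173) + z*(-42*n - 321) - 240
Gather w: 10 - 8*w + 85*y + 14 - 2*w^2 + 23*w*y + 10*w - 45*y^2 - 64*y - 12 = -2*w^2 + w*(23*y + 2) - 45*y^2 + 21*y + 12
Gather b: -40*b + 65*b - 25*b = 0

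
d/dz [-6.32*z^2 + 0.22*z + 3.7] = 0.22 - 12.64*z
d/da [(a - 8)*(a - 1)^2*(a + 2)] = 4*a^3 - 24*a^2 - 6*a + 26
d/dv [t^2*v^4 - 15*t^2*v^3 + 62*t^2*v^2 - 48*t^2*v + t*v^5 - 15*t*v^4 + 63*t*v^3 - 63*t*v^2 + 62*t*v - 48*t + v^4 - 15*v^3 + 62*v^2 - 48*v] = 4*t^2*v^3 - 45*t^2*v^2 + 124*t^2*v - 48*t^2 + 5*t*v^4 - 60*t*v^3 + 189*t*v^2 - 126*t*v + 62*t + 4*v^3 - 45*v^2 + 124*v - 48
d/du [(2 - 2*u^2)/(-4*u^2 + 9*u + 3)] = 2*(-9*u^2 + 2*u - 9)/(16*u^4 - 72*u^3 + 57*u^2 + 54*u + 9)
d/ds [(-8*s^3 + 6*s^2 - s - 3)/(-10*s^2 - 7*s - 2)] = (80*s^4 + 112*s^3 - 4*s^2 - 84*s - 19)/(100*s^4 + 140*s^3 + 89*s^2 + 28*s + 4)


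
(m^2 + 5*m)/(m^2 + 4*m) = (m + 5)/(m + 4)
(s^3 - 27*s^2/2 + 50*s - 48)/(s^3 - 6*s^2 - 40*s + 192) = (s - 3/2)/(s + 6)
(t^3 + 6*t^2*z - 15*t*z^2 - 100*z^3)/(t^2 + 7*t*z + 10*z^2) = (t^2 + t*z - 20*z^2)/(t + 2*z)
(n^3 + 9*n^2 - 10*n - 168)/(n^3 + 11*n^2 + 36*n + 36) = (n^2 + 3*n - 28)/(n^2 + 5*n + 6)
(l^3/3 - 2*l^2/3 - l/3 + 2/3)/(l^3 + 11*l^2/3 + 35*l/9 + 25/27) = 9*(l^3 - 2*l^2 - l + 2)/(27*l^3 + 99*l^2 + 105*l + 25)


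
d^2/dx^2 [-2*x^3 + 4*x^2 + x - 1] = 8 - 12*x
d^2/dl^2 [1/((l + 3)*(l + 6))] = 2*((l + 3)^2 + (l + 3)*(l + 6) + (l + 6)^2)/((l + 3)^3*(l + 6)^3)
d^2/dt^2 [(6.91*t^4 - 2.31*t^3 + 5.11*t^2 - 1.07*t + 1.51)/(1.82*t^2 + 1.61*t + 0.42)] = (45.7773680000001*t^6 + 121.486092*t^5 + 139.16049*t^4 + 29.281518*t^3 + 11.828796*t^2 + 29.010156*t + 8.76953)/(6.028568*t^6 + 15.998892*t^5 + 18.32649*t^4 + 11.557385*t^3 + 4.22919*t^2 + 0.852012*t + 0.074088)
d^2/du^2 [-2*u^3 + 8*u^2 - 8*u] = 16 - 12*u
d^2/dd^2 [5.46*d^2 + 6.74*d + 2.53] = 10.9200000000000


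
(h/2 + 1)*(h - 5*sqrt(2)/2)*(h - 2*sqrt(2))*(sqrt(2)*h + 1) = sqrt(2)*h^4/2 - 4*h^3 + sqrt(2)*h^3 - 8*h^2 + 11*sqrt(2)*h^2/4 + 5*h + 11*sqrt(2)*h/2 + 10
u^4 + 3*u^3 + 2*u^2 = u^2*(u + 1)*(u + 2)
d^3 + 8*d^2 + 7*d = d*(d + 1)*(d + 7)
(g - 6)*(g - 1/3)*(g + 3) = g^3 - 10*g^2/3 - 17*g + 6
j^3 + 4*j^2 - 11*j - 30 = (j - 3)*(j + 2)*(j + 5)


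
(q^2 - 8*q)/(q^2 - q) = (q - 8)/(q - 1)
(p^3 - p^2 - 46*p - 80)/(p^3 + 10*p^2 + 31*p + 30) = (p - 8)/(p + 3)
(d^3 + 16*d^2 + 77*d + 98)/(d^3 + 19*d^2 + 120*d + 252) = (d^2 + 9*d + 14)/(d^2 + 12*d + 36)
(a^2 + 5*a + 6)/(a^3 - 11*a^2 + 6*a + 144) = (a + 2)/(a^2 - 14*a + 48)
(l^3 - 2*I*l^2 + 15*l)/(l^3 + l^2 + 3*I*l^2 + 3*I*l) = (l - 5*I)/(l + 1)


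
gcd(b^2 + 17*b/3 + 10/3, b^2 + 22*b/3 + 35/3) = b + 5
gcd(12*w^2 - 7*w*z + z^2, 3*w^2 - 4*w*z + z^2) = -3*w + z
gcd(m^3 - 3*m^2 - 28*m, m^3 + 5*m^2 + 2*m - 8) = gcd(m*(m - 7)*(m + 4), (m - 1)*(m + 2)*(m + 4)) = m + 4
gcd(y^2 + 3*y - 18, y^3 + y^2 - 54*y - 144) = y + 6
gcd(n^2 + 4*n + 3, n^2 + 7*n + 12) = n + 3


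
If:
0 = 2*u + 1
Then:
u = -1/2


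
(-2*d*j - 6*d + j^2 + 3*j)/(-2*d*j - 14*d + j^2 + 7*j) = (j + 3)/(j + 7)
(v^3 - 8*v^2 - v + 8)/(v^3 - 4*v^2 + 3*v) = (v^2 - 7*v - 8)/(v*(v - 3))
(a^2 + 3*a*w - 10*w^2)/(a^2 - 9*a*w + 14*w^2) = (-a - 5*w)/(-a + 7*w)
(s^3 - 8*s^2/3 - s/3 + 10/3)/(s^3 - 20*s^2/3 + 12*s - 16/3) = (3*s^2 - 2*s - 5)/(3*s^2 - 14*s + 8)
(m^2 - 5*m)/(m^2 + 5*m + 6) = m*(m - 5)/(m^2 + 5*m + 6)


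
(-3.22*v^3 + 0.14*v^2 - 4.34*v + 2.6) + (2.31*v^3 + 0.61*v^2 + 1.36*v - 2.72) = -0.91*v^3 + 0.75*v^2 - 2.98*v - 0.12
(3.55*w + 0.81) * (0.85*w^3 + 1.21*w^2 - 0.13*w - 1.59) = 3.0175*w^4 + 4.984*w^3 + 0.5186*w^2 - 5.7498*w - 1.2879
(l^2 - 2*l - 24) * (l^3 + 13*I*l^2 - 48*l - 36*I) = l^5 - 2*l^4 + 13*I*l^4 - 72*l^3 - 26*I*l^3 + 96*l^2 - 348*I*l^2 + 1152*l + 72*I*l + 864*I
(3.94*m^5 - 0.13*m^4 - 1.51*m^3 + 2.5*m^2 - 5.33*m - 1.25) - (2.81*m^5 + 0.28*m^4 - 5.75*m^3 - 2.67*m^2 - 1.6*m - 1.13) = 1.13*m^5 - 0.41*m^4 + 4.24*m^3 + 5.17*m^2 - 3.73*m - 0.12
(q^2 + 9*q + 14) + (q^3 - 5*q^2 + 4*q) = q^3 - 4*q^2 + 13*q + 14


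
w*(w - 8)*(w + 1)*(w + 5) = w^4 - 2*w^3 - 43*w^2 - 40*w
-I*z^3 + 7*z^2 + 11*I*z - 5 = (z + I)*(z + 5*I)*(-I*z + 1)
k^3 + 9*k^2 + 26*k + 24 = (k + 2)*(k + 3)*(k + 4)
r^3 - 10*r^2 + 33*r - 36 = (r - 4)*(r - 3)^2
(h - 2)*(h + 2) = h^2 - 4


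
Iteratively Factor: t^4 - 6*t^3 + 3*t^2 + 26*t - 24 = (t - 1)*(t^3 - 5*t^2 - 2*t + 24) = (t - 4)*(t - 1)*(t^2 - t - 6) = (t - 4)*(t - 1)*(t + 2)*(t - 3)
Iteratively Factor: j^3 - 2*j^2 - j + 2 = (j + 1)*(j^2 - 3*j + 2) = (j - 2)*(j + 1)*(j - 1)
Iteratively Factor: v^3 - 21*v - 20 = (v - 5)*(v^2 + 5*v + 4) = (v - 5)*(v + 4)*(v + 1)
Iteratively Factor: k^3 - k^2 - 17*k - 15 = (k + 1)*(k^2 - 2*k - 15) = (k + 1)*(k + 3)*(k - 5)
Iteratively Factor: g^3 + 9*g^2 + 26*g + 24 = (g + 3)*(g^2 + 6*g + 8) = (g + 2)*(g + 3)*(g + 4)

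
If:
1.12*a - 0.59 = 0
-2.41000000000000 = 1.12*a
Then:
No Solution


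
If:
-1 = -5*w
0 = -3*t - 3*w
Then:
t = -1/5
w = 1/5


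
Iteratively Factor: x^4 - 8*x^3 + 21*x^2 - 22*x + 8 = (x - 4)*(x^3 - 4*x^2 + 5*x - 2) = (x - 4)*(x - 1)*(x^2 - 3*x + 2) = (x - 4)*(x - 2)*(x - 1)*(x - 1)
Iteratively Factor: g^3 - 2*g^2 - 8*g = (g + 2)*(g^2 - 4*g) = g*(g + 2)*(g - 4)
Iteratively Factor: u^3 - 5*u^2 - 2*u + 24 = (u - 4)*(u^2 - u - 6) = (u - 4)*(u - 3)*(u + 2)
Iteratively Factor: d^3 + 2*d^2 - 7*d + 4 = (d + 4)*(d^2 - 2*d + 1) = (d - 1)*(d + 4)*(d - 1)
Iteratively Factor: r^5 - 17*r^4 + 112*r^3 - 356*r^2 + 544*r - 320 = (r - 2)*(r^4 - 15*r^3 + 82*r^2 - 192*r + 160) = (r - 2)^2*(r^3 - 13*r^2 + 56*r - 80) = (r - 4)*(r - 2)^2*(r^2 - 9*r + 20) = (r - 4)^2*(r - 2)^2*(r - 5)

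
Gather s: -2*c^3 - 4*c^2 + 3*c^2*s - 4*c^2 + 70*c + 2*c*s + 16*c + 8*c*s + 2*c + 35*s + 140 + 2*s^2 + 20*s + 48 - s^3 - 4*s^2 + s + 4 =-2*c^3 - 8*c^2 + 88*c - s^3 - 2*s^2 + s*(3*c^2 + 10*c + 56) + 192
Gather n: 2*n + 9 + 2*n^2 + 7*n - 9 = 2*n^2 + 9*n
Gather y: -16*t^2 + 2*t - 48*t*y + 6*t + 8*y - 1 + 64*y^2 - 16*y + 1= -16*t^2 + 8*t + 64*y^2 + y*(-48*t - 8)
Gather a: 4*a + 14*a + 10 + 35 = 18*a + 45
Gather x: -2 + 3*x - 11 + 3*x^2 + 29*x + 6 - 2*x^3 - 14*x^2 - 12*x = -2*x^3 - 11*x^2 + 20*x - 7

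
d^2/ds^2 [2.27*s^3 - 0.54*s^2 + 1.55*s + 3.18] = 13.62*s - 1.08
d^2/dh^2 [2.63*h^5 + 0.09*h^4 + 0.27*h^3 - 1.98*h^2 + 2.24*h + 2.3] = 52.6*h^3 + 1.08*h^2 + 1.62*h - 3.96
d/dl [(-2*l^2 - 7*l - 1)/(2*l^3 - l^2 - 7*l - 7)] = (4*l^4 + 28*l^3 + 13*l^2 + 26*l + 42)/(4*l^6 - 4*l^5 - 27*l^4 - 14*l^3 + 63*l^2 + 98*l + 49)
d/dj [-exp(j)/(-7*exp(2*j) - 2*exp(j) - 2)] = (2 - 7*exp(2*j))*exp(j)/(49*exp(4*j) + 28*exp(3*j) + 32*exp(2*j) + 8*exp(j) + 4)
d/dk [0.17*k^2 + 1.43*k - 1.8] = 0.34*k + 1.43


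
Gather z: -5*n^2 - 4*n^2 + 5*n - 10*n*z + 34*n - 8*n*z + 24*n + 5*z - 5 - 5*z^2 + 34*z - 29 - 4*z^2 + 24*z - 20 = -9*n^2 + 63*n - 9*z^2 + z*(63 - 18*n) - 54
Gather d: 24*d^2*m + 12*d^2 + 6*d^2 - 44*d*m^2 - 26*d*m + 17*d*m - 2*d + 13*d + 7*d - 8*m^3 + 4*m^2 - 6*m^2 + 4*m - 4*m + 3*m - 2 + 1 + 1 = d^2*(24*m + 18) + d*(-44*m^2 - 9*m + 18) - 8*m^3 - 2*m^2 + 3*m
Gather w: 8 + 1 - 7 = 2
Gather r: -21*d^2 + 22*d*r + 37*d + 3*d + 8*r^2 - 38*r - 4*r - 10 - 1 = -21*d^2 + 40*d + 8*r^2 + r*(22*d - 42) - 11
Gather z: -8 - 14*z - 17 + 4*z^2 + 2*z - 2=4*z^2 - 12*z - 27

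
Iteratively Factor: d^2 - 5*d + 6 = (d - 2)*(d - 3)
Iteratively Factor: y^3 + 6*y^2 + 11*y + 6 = (y + 1)*(y^2 + 5*y + 6) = (y + 1)*(y + 2)*(y + 3)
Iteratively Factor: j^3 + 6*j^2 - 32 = (j + 4)*(j^2 + 2*j - 8) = (j - 2)*(j + 4)*(j + 4)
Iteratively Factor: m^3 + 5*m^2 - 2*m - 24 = (m + 3)*(m^2 + 2*m - 8) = (m - 2)*(m + 3)*(m + 4)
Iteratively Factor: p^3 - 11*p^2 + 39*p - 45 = (p - 3)*(p^2 - 8*p + 15) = (p - 5)*(p - 3)*(p - 3)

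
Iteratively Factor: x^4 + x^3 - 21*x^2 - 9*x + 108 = (x - 3)*(x^3 + 4*x^2 - 9*x - 36) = (x - 3)^2*(x^2 + 7*x + 12) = (x - 3)^2*(x + 3)*(x + 4)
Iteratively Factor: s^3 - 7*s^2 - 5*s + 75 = (s - 5)*(s^2 - 2*s - 15) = (s - 5)^2*(s + 3)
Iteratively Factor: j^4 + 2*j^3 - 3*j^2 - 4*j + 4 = (j + 2)*(j^3 - 3*j + 2) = (j - 1)*(j + 2)*(j^2 + j - 2) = (j - 1)^2*(j + 2)*(j + 2)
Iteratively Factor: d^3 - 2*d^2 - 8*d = (d + 2)*(d^2 - 4*d) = d*(d + 2)*(d - 4)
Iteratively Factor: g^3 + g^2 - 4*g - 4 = (g + 1)*(g^2 - 4) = (g + 1)*(g + 2)*(g - 2)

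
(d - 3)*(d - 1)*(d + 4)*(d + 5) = d^4 + 5*d^3 - 13*d^2 - 53*d + 60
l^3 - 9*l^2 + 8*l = l*(l - 8)*(l - 1)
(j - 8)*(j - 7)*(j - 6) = j^3 - 21*j^2 + 146*j - 336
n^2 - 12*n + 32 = (n - 8)*(n - 4)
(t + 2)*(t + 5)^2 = t^3 + 12*t^2 + 45*t + 50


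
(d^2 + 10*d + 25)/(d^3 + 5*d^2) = (d + 5)/d^2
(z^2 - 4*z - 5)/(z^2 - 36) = (z^2 - 4*z - 5)/(z^2 - 36)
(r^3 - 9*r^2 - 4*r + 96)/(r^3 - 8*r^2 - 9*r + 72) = (r - 4)/(r - 3)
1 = 1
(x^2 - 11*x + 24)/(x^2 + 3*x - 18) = (x - 8)/(x + 6)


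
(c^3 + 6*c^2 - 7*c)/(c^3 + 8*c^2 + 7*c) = (c - 1)/(c + 1)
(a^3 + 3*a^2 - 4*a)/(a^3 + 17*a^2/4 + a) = 4*(a - 1)/(4*a + 1)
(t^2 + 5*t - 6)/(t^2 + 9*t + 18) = (t - 1)/(t + 3)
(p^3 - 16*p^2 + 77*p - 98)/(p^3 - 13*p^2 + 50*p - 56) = (p - 7)/(p - 4)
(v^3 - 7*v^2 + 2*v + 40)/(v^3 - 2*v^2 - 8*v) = (v - 5)/v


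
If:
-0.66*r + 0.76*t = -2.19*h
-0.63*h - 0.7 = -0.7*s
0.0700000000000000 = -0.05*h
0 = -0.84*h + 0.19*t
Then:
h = -1.40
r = -11.77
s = -0.26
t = -6.19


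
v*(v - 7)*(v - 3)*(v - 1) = v^4 - 11*v^3 + 31*v^2 - 21*v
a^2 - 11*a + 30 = (a - 6)*(a - 5)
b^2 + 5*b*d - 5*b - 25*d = (b - 5)*(b + 5*d)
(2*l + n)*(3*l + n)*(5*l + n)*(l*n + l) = 30*l^4*n + 30*l^4 + 31*l^3*n^2 + 31*l^3*n + 10*l^2*n^3 + 10*l^2*n^2 + l*n^4 + l*n^3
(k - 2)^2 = k^2 - 4*k + 4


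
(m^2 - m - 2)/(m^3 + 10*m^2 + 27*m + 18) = (m - 2)/(m^2 + 9*m + 18)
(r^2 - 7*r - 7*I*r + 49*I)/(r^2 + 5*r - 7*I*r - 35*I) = (r - 7)/(r + 5)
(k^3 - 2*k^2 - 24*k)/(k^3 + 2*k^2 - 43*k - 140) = k*(k - 6)/(k^2 - 2*k - 35)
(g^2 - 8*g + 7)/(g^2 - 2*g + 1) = (g - 7)/(g - 1)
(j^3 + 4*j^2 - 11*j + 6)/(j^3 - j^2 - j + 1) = (j + 6)/(j + 1)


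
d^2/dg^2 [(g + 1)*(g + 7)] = 2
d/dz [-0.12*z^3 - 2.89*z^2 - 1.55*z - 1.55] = -0.36*z^2 - 5.78*z - 1.55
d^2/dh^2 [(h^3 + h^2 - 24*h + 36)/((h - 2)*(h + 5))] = -16/(h^3 + 15*h^2 + 75*h + 125)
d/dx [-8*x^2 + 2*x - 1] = 2 - 16*x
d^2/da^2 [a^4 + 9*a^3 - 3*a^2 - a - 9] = 12*a^2 + 54*a - 6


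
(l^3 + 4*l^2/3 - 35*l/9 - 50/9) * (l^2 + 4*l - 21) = l^5 + 16*l^4/3 - 176*l^3/9 - 442*l^2/9 + 535*l/9 + 350/3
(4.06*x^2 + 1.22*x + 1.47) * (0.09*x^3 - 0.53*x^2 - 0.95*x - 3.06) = 0.3654*x^5 - 2.042*x^4 - 4.3713*x^3 - 14.3617*x^2 - 5.1297*x - 4.4982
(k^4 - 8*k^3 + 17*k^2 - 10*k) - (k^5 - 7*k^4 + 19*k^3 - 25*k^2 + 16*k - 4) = -k^5 + 8*k^4 - 27*k^3 + 42*k^2 - 26*k + 4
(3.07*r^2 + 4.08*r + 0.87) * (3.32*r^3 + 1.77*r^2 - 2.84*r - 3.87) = 10.1924*r^5 + 18.9795*r^4 + 1.3912*r^3 - 21.9282*r^2 - 18.2604*r - 3.3669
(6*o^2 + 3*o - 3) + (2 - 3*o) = 6*o^2 - 1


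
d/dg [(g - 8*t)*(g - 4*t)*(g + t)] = 3*g^2 - 22*g*t + 20*t^2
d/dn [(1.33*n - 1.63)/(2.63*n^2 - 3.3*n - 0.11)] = (-3.4979*n^2 + 8.5738*n - 5.5253)/(6.9169*n^4 - 17.358*n^3 + 10.3114*n^2 + 0.726*n + 0.0121)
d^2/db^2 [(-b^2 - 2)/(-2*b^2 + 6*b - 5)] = 2*(12*b^3 - 6*b^2 - 72*b + 77)/(8*b^6 - 72*b^5 + 276*b^4 - 576*b^3 + 690*b^2 - 450*b + 125)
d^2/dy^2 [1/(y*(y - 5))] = 2*(y^2 + y*(y - 5) + (y - 5)^2)/(y^3*(y - 5)^3)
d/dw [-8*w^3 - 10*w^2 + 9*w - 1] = -24*w^2 - 20*w + 9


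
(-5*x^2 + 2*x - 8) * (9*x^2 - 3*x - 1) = -45*x^4 + 33*x^3 - 73*x^2 + 22*x + 8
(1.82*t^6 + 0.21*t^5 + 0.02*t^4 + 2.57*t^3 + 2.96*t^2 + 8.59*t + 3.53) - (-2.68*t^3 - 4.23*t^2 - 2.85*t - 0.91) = 1.82*t^6 + 0.21*t^5 + 0.02*t^4 + 5.25*t^3 + 7.19*t^2 + 11.44*t + 4.44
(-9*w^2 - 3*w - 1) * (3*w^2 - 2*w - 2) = -27*w^4 + 9*w^3 + 21*w^2 + 8*w + 2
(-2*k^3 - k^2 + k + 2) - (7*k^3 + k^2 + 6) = -9*k^3 - 2*k^2 + k - 4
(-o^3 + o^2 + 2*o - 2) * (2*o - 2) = -2*o^4 + 4*o^3 + 2*o^2 - 8*o + 4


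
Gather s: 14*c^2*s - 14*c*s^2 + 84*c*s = -14*c*s^2 + s*(14*c^2 + 84*c)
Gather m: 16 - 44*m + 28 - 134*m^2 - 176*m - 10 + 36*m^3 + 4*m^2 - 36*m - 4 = 36*m^3 - 130*m^2 - 256*m + 30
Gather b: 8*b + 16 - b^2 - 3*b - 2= -b^2 + 5*b + 14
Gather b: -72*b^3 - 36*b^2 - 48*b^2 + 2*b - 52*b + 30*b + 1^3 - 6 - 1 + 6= -72*b^3 - 84*b^2 - 20*b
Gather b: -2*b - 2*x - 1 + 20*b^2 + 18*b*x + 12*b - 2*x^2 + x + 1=20*b^2 + b*(18*x + 10) - 2*x^2 - x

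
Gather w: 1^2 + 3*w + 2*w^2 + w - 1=2*w^2 + 4*w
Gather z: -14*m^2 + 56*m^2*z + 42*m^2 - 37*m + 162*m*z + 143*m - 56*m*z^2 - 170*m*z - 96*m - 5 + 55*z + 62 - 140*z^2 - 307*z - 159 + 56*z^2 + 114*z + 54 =28*m^2 + 10*m + z^2*(-56*m - 84) + z*(56*m^2 - 8*m - 138) - 48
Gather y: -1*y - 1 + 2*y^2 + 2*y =2*y^2 + y - 1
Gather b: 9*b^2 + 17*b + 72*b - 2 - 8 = 9*b^2 + 89*b - 10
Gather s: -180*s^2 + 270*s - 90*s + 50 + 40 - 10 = -180*s^2 + 180*s + 80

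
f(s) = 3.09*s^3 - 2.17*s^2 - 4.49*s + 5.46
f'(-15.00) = 2146.36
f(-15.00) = -10844.19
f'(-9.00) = 785.44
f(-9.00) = -2382.51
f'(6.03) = 306.41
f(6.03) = 576.98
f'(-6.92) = 469.45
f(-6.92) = -1091.33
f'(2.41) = 38.89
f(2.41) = 25.29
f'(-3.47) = 122.19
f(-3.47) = -134.19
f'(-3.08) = 96.82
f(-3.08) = -91.58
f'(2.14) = 28.68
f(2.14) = 16.20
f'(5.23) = 226.37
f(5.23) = 364.66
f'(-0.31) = -2.25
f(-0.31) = 6.55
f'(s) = 9.27*s^2 - 4.34*s - 4.49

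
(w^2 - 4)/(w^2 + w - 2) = (w - 2)/(w - 1)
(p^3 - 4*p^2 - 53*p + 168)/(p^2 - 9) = (p^2 - p - 56)/(p + 3)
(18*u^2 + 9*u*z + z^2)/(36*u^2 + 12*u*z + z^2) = (3*u + z)/(6*u + z)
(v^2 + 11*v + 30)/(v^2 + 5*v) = (v + 6)/v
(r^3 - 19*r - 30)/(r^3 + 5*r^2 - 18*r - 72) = (r^2 - 3*r - 10)/(r^2 + 2*r - 24)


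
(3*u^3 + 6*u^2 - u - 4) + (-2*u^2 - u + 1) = 3*u^3 + 4*u^2 - 2*u - 3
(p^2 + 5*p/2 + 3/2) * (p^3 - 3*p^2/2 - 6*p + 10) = p^5 + p^4 - 33*p^3/4 - 29*p^2/4 + 16*p + 15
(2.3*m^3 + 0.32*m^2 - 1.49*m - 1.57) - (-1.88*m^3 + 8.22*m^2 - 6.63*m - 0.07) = 4.18*m^3 - 7.9*m^2 + 5.14*m - 1.5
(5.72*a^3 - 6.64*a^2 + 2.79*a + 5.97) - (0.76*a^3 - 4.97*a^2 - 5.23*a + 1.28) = 4.96*a^3 - 1.67*a^2 + 8.02*a + 4.69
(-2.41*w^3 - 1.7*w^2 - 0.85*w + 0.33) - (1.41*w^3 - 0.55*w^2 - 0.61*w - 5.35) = -3.82*w^3 - 1.15*w^2 - 0.24*w + 5.68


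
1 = 1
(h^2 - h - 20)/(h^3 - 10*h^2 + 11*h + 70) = (h + 4)/(h^2 - 5*h - 14)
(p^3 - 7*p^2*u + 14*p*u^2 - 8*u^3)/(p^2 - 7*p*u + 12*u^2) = (p^2 - 3*p*u + 2*u^2)/(p - 3*u)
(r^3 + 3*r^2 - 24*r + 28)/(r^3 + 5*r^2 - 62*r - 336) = (r^2 - 4*r + 4)/(r^2 - 2*r - 48)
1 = 1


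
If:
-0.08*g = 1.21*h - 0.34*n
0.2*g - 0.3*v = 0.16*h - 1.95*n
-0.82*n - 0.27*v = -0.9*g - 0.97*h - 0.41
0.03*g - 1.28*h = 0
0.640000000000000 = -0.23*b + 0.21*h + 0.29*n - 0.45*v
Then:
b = -29.78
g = 5.50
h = 0.13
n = 1.75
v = 14.99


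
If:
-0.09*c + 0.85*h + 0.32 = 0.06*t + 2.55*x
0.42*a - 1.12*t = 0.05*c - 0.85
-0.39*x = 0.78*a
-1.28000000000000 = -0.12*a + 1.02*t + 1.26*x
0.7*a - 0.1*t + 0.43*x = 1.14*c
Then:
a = 0.91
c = -0.23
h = -5.81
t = 1.11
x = -1.83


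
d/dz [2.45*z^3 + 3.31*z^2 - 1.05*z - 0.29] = 7.35*z^2 + 6.62*z - 1.05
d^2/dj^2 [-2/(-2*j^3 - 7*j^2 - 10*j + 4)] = 4*(-(6*j + 7)*(2*j^3 + 7*j^2 + 10*j - 4) + 4*(3*j^2 + 7*j + 5)^2)/(2*j^3 + 7*j^2 + 10*j - 4)^3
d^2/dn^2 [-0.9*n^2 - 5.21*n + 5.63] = -1.80000000000000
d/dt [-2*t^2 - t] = -4*t - 1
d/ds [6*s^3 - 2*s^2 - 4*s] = 18*s^2 - 4*s - 4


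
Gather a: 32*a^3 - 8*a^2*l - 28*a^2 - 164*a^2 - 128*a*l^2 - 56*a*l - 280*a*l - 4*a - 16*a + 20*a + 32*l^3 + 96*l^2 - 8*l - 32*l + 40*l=32*a^3 + a^2*(-8*l - 192) + a*(-128*l^2 - 336*l) + 32*l^3 + 96*l^2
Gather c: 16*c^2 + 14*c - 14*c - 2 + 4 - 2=16*c^2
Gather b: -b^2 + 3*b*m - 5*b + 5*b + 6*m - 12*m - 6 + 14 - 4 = -b^2 + 3*b*m - 6*m + 4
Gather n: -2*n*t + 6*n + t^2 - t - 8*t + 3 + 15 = n*(6 - 2*t) + t^2 - 9*t + 18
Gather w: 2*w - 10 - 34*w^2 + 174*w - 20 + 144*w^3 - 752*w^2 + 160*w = 144*w^3 - 786*w^2 + 336*w - 30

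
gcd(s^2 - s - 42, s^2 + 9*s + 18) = s + 6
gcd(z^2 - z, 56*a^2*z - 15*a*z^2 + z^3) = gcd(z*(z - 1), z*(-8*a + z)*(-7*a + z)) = z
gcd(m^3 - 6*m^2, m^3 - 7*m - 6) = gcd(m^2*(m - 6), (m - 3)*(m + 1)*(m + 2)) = 1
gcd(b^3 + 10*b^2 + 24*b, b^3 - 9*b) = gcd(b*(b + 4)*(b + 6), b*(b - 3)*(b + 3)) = b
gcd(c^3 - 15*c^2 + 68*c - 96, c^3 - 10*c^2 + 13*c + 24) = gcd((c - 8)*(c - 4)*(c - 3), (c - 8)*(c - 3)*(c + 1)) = c^2 - 11*c + 24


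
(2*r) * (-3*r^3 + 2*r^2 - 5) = -6*r^4 + 4*r^3 - 10*r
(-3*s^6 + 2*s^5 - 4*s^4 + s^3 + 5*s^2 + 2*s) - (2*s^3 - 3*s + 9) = -3*s^6 + 2*s^5 - 4*s^4 - s^3 + 5*s^2 + 5*s - 9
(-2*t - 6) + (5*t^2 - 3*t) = 5*t^2 - 5*t - 6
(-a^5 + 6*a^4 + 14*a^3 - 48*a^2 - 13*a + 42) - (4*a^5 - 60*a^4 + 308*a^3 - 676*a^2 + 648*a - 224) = -5*a^5 + 66*a^4 - 294*a^3 + 628*a^2 - 661*a + 266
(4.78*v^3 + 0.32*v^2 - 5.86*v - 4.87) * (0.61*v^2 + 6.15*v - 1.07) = 2.9158*v^5 + 29.5922*v^4 - 6.7212*v^3 - 39.3521*v^2 - 23.6803*v + 5.2109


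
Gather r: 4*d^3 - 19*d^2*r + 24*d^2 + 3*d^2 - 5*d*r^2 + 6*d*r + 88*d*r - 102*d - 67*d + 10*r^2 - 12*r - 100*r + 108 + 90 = 4*d^3 + 27*d^2 - 169*d + r^2*(10 - 5*d) + r*(-19*d^2 + 94*d - 112) + 198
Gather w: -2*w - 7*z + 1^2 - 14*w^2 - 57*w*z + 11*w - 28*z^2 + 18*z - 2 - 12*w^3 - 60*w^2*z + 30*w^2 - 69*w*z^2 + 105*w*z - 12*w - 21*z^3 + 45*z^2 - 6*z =-12*w^3 + w^2*(16 - 60*z) + w*(-69*z^2 + 48*z - 3) - 21*z^3 + 17*z^2 + 5*z - 1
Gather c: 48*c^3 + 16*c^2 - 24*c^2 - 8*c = 48*c^3 - 8*c^2 - 8*c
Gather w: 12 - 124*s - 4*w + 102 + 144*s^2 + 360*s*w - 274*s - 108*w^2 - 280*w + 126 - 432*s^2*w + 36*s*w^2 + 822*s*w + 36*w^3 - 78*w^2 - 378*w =144*s^2 - 398*s + 36*w^3 + w^2*(36*s - 186) + w*(-432*s^2 + 1182*s - 662) + 240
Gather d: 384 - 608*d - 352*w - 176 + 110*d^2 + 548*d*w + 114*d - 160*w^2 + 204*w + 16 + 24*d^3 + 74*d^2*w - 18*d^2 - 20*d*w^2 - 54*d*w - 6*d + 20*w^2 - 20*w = 24*d^3 + d^2*(74*w + 92) + d*(-20*w^2 + 494*w - 500) - 140*w^2 - 168*w + 224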